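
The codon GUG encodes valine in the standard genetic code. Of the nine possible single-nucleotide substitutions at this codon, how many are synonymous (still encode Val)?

Position 1: none → 0 synonymous.
Position 2: none → 0 synonymous.
Position 3: GUU, GUC, GUA → 3 synonymous.
Total: 0 + 0 + 3 = 3.

3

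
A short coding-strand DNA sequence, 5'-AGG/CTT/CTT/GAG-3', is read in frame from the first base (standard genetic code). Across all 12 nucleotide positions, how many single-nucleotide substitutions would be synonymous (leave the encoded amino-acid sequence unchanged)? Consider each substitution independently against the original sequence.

Codon 1 (AGG, Arg): 2 synonymous substitutions.
Codon 2 (CTT, Leu): 3 synonymous substitutions.
Codon 3 (CTT, Leu): 3 synonymous substitutions.
Codon 4 (GAG, Glu): 1 synonymous substitution.
Total: 2 + 3 + 3 + 1 = 9.

9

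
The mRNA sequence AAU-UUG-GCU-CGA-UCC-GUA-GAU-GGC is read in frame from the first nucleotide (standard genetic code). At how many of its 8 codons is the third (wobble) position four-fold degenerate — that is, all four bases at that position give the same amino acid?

5

Codon 1 AAU (Asn): third position 2-fold.
Codon 2 UUG (Leu): third position 2-fold.
Codon 3 GCU (Ala): third position 4-fold.
Codon 4 CGA (Arg): third position 4-fold.
Codon 5 UCC (Ser): third position 4-fold.
Codon 6 GUA (Val): third position 4-fold.
Codon 7 GAU (Asp): third position 2-fold.
Codon 8 GGC (Gly): third position 4-fold.
Four-fold degenerate third positions: 5.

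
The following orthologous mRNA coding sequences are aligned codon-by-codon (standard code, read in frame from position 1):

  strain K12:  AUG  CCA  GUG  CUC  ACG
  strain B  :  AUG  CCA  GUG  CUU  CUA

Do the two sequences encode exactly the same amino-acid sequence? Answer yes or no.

Codon 1: AUG Met / AUG Met — identical.
Codon 2: CCA Pro / CCA Pro — identical.
Codon 3: GUG Val / GUG Val — identical.
Codon 4: CUC Leu / CUU Leu — synonymous.
Codon 5: ACG Thr / CUA Leu — nonsynonymous.
Nonsynonymous differences: 1 → different protein.

no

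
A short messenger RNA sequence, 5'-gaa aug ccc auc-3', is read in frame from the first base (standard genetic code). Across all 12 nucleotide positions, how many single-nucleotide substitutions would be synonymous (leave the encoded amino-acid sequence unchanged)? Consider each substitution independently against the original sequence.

6

Codon 1 (GAA, Glu): 1 synonymous substitution.
Codon 2 (AUG, Met): 0 synonymous substitutions.
Codon 3 (CCC, Pro): 3 synonymous substitutions.
Codon 4 (AUC, Ile): 2 synonymous substitutions.
Total: 1 + 0 + 3 + 2 = 6.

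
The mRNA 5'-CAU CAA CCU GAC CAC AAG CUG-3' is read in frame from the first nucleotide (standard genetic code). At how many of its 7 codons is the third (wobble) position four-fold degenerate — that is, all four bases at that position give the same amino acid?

2

Codon 1 CAU (His): third position 2-fold.
Codon 2 CAA (Gln): third position 2-fold.
Codon 3 CCU (Pro): third position 4-fold.
Codon 4 GAC (Asp): third position 2-fold.
Codon 5 CAC (His): third position 2-fold.
Codon 6 AAG (Lys): third position 2-fold.
Codon 7 CUG (Leu): third position 4-fold.
Four-fold degenerate third positions: 2.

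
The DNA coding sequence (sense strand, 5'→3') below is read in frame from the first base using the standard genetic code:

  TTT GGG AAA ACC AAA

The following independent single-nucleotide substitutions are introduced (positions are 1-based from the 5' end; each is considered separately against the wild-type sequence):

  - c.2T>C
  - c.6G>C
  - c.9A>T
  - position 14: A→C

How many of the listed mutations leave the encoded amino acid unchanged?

Codon 1: TTT (Phe) → TCT (Ser) — missense.
Codon 2: GGG (Gly) → GGC (Gly) — synonymous.
Codon 3: AAA (Lys) → AAT (Asn) — missense.
Codon 5: AAA (Lys) → ACA (Thr) — missense.
Synonymous: 1 of 4.

1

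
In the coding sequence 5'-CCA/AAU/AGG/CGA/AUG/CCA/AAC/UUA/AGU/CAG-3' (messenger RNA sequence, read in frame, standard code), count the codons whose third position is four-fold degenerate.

Codon 1 CCA (Pro): third position 4-fold.
Codon 2 AAU (Asn): third position 2-fold.
Codon 3 AGG (Arg): third position 2-fold.
Codon 4 CGA (Arg): third position 4-fold.
Codon 5 AUG (Met): third position 1-fold.
Codon 6 CCA (Pro): third position 4-fold.
Codon 7 AAC (Asn): third position 2-fold.
Codon 8 UUA (Leu): third position 2-fold.
Codon 9 AGU (Ser): third position 2-fold.
Codon 10 CAG (Gln): third position 2-fold.
Four-fold degenerate third positions: 3.

3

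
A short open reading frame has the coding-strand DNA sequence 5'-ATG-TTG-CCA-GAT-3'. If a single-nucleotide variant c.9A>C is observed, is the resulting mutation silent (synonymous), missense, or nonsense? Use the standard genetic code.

silent

Position 9 falls in codon 3: CCA → Pro.
After the substitution the codon is CCC → Pro.
Both encode Pro, so the change is synonymous.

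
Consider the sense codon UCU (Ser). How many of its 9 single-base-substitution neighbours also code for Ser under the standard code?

3

Position 1: none → 0 synonymous.
Position 2: none → 0 synonymous.
Position 3: UCC, UCA, UCG → 3 synonymous.
Total: 0 + 0 + 3 = 3.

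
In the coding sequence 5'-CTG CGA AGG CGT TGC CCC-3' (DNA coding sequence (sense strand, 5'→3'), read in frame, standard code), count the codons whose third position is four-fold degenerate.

4

Codon 1 CTG (Leu): third position 4-fold.
Codon 2 CGA (Arg): third position 4-fold.
Codon 3 AGG (Arg): third position 2-fold.
Codon 4 CGT (Arg): third position 4-fold.
Codon 5 TGC (Cys): third position 2-fold.
Codon 6 CCC (Pro): third position 4-fold.
Four-fold degenerate third positions: 4.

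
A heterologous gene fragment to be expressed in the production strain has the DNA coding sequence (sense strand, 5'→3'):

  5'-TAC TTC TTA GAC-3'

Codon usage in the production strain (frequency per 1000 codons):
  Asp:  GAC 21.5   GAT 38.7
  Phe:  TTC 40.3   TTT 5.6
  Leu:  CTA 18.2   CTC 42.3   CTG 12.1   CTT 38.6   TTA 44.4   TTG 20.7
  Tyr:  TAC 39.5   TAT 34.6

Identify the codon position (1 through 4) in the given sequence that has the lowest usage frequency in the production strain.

Codon 1 TAC (Tyr): 39.5 per 1000.
Codon 2 TTC (Phe): 40.3 per 1000.
Codon 3 TTA (Leu): 44.4 per 1000.
Codon 4 GAC (Asp): 21.5 per 1000.
Lowest frequency is 21.5 at codon 4.

4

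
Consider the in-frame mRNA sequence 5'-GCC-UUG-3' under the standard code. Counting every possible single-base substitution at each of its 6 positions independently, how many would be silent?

5

Codon 1 (GCC, Ala): 3 synonymous substitutions.
Codon 2 (UUG, Leu): 2 synonymous substitutions.
Total: 3 + 2 = 5.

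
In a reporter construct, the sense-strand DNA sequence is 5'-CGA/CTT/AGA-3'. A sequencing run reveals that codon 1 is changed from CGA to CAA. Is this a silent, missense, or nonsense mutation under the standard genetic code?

Position 2 falls in codon 1: CGA → Arg.
After the substitution the codon is CAA → Gln.
Arg ≠ Gln, so this is a missense mutation.

missense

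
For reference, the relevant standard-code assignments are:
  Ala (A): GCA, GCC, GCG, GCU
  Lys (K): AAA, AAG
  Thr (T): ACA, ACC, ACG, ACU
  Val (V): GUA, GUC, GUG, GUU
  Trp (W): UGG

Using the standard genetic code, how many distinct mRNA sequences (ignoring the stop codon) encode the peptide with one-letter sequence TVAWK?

Thr: 4 codons.
Val: 4 codons.
Ala: 4 codons.
Trp: 1 codon.
Lys: 2 codons.
4 × 4 × 4 × 1 × 2 = 128.

128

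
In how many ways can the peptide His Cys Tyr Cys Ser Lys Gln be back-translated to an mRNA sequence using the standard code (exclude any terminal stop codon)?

His: 2 codons.
Cys: 2 codons.
Tyr: 2 codons.
Cys: 2 codons.
Ser: 6 codons.
Lys: 2 codons.
Gln: 2 codons.
2 × 2 × 2 × 2 × 6 × 2 × 2 = 384.

384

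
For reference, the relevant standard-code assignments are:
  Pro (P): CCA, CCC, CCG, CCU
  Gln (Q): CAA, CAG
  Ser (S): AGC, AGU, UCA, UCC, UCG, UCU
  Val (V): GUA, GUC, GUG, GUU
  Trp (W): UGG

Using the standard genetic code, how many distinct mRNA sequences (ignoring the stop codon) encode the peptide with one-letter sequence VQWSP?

Val: 4 codons.
Gln: 2 codons.
Trp: 1 codon.
Ser: 6 codons.
Pro: 4 codons.
4 × 2 × 1 × 6 × 4 = 192.

192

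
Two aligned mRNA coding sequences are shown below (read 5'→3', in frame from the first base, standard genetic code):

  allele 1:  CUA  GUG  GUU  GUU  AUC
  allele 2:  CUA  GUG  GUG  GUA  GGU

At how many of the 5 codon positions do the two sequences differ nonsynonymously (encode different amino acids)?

Codon 1: CUA Leu / CUA Leu — identical.
Codon 2: GUG Val / GUG Val — identical.
Codon 3: GUU Val / GUG Val — synonymous.
Codon 4: GUU Val / GUA Val — synonymous.
Codon 5: AUC Ile / GGU Gly — nonsynonymous.
Nonsynonymous differences: 1.

1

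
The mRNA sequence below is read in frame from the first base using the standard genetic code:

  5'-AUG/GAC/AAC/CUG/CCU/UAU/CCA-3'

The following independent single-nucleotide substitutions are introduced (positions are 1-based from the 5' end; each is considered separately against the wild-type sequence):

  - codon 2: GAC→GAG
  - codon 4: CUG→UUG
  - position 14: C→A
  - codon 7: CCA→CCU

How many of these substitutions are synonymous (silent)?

Codon 2: GAC (Asp) → GAG (Glu) — missense.
Codon 4: CUG (Leu) → UUG (Leu) — synonymous.
Codon 5: CCU (Pro) → CAU (His) — missense.
Codon 7: CCA (Pro) → CCU (Pro) — synonymous.
Synonymous: 2 of 4.

2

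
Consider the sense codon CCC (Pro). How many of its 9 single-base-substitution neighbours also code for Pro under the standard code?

Position 1: none → 0 synonymous.
Position 2: none → 0 synonymous.
Position 3: CCT, CCA, CCG → 3 synonymous.
Total: 0 + 0 + 3 = 3.

3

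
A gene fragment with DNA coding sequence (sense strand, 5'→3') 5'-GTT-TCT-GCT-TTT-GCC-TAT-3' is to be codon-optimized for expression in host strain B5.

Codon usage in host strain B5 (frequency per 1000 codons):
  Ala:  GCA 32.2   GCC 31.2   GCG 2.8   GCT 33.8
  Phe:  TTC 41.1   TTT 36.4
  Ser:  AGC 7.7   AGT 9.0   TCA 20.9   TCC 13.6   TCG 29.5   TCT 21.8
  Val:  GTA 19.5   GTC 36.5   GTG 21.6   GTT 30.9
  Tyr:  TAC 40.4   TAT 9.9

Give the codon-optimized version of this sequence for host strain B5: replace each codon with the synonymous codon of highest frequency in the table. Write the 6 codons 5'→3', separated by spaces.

Codon 1 (Val): best is GTC at 36.5.
Codon 2 (Ser): best is TCG at 29.5.
Codon 3 (Ala): best is GCT at 33.8.
Codon 4 (Phe): best is TTC at 41.1.
Codon 5 (Ala): best is GCT at 33.8.
Codon 6 (Tyr): best is TAC at 40.4.

GTC TCG GCT TTC GCT TAC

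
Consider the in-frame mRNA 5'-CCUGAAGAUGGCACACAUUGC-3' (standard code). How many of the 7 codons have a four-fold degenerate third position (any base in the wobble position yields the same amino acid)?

3

Codon 1 CCU (Pro): third position 4-fold.
Codon 2 GAA (Glu): third position 2-fold.
Codon 3 GAU (Asp): third position 2-fold.
Codon 4 GGC (Gly): third position 4-fold.
Codon 5 ACA (Thr): third position 4-fold.
Codon 6 CAU (His): third position 2-fold.
Codon 7 UGC (Cys): third position 2-fold.
Four-fold degenerate third positions: 3.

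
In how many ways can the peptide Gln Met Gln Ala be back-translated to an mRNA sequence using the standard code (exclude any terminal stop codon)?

Gln: 2 codons.
Met: 1 codon.
Gln: 2 codons.
Ala: 4 codons.
2 × 1 × 2 × 4 = 16.

16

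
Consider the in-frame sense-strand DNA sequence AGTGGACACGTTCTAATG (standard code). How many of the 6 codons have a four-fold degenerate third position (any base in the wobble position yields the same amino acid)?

3

Codon 1 AGT (Ser): third position 2-fold.
Codon 2 GGA (Gly): third position 4-fold.
Codon 3 CAC (His): third position 2-fold.
Codon 4 GTT (Val): third position 4-fold.
Codon 5 CTA (Leu): third position 4-fold.
Codon 6 ATG (Met): third position 1-fold.
Four-fold degenerate third positions: 3.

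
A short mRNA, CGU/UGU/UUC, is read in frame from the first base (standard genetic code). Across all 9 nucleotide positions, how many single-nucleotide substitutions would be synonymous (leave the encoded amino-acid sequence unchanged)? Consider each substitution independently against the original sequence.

5

Codon 1 (CGU, Arg): 3 synonymous substitutions.
Codon 2 (UGU, Cys): 1 synonymous substitution.
Codon 3 (UUC, Phe): 1 synonymous substitution.
Total: 3 + 1 + 1 = 5.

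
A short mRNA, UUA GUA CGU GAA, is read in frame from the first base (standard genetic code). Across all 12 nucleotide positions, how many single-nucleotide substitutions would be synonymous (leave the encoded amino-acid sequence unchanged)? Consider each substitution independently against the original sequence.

Codon 1 (UUA, Leu): 2 synonymous substitutions.
Codon 2 (GUA, Val): 3 synonymous substitutions.
Codon 3 (CGU, Arg): 3 synonymous substitutions.
Codon 4 (GAA, Glu): 1 synonymous substitution.
Total: 2 + 3 + 3 + 1 = 9.

9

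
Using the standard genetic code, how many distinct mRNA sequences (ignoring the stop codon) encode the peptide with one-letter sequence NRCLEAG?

4608

Asn: 2 codons.
Arg: 6 codons.
Cys: 2 codons.
Leu: 6 codons.
Glu: 2 codons.
Ala: 4 codons.
Gly: 4 codons.
2 × 6 × 2 × 6 × 2 × 4 × 4 = 4608.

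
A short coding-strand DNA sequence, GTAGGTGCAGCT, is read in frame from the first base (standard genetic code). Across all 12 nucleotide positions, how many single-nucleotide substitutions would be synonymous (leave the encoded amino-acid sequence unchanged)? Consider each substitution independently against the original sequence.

12

Codon 1 (GTA, Val): 3 synonymous substitutions.
Codon 2 (GGT, Gly): 3 synonymous substitutions.
Codon 3 (GCA, Ala): 3 synonymous substitutions.
Codon 4 (GCT, Ala): 3 synonymous substitutions.
Total: 3 + 3 + 3 + 3 = 12.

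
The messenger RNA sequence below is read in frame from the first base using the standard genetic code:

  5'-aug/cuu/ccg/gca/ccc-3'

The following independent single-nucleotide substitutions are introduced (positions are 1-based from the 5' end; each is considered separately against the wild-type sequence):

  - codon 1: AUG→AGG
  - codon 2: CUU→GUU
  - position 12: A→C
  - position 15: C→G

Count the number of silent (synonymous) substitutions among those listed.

2

Codon 1: AUG (Met) → AGG (Arg) — missense.
Codon 2: CUU (Leu) → GUU (Val) — missense.
Codon 4: GCA (Ala) → GCC (Ala) — synonymous.
Codon 5: CCC (Pro) → CCG (Pro) — synonymous.
Synonymous: 2 of 4.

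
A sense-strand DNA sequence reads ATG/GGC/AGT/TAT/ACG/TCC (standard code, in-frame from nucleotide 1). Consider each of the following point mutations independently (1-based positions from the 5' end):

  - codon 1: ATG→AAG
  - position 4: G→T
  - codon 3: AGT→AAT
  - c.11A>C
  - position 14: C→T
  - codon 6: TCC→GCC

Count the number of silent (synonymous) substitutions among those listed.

0

Codon 1: ATG (Met) → AAG (Lys) — missense.
Codon 2: GGC (Gly) → TGC (Cys) — missense.
Codon 3: AGT (Ser) → AAT (Asn) — missense.
Codon 4: TAT (Tyr) → TCT (Ser) — missense.
Codon 5: ACG (Thr) → ATG (Met) — missense.
Codon 6: TCC (Ser) → GCC (Ala) — missense.
Synonymous: 0 of 6.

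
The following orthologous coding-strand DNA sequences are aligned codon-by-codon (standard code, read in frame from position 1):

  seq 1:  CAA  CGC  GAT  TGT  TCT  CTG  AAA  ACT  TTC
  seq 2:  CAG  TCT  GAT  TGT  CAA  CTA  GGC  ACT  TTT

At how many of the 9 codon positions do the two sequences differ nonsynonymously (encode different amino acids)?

3

Codon 1: CAA Gln / CAG Gln — synonymous.
Codon 2: CGC Arg / TCT Ser — nonsynonymous.
Codon 3: GAT Asp / GAT Asp — identical.
Codon 4: TGT Cys / TGT Cys — identical.
Codon 5: TCT Ser / CAA Gln — nonsynonymous.
Codon 6: CTG Leu / CTA Leu — synonymous.
Codon 7: AAA Lys / GGC Gly — nonsynonymous.
Codon 8: ACT Thr / ACT Thr — identical.
Codon 9: TTC Phe / TTT Phe — synonymous.
Nonsynonymous differences: 3.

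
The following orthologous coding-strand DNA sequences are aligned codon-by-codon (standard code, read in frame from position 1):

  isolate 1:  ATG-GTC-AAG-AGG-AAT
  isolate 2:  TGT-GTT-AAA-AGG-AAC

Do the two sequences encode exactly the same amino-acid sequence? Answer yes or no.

Codon 1: ATG Met / TGT Cys — nonsynonymous.
Codon 2: GTC Val / GTT Val — synonymous.
Codon 3: AAG Lys / AAA Lys — synonymous.
Codon 4: AGG Arg / AGG Arg — identical.
Codon 5: AAT Asn / AAC Asn — synonymous.
Nonsynonymous differences: 1 → different protein.

no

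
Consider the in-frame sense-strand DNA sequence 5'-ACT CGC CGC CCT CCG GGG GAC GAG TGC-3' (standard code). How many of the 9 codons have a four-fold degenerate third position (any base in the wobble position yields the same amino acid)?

6

Codon 1 ACT (Thr): third position 4-fold.
Codon 2 CGC (Arg): third position 4-fold.
Codon 3 CGC (Arg): third position 4-fold.
Codon 4 CCT (Pro): third position 4-fold.
Codon 5 CCG (Pro): third position 4-fold.
Codon 6 GGG (Gly): third position 4-fold.
Codon 7 GAC (Asp): third position 2-fold.
Codon 8 GAG (Glu): third position 2-fold.
Codon 9 TGC (Cys): third position 2-fold.
Four-fold degenerate third positions: 6.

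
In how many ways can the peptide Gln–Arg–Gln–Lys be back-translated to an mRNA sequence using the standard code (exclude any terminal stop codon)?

Gln: 2 codons.
Arg: 6 codons.
Gln: 2 codons.
Lys: 2 codons.
2 × 6 × 2 × 2 = 48.

48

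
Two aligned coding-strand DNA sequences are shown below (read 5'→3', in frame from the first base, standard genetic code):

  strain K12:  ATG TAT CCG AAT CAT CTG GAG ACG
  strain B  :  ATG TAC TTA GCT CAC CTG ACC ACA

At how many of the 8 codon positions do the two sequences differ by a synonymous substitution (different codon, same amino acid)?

Codon 1: ATG Met / ATG Met — identical.
Codon 2: TAT Tyr / TAC Tyr — synonymous.
Codon 3: CCG Pro / TTA Leu — nonsynonymous.
Codon 4: AAT Asn / GCT Ala — nonsynonymous.
Codon 5: CAT His / CAC His — synonymous.
Codon 6: CTG Leu / CTG Leu — identical.
Codon 7: GAG Glu / ACC Thr — nonsynonymous.
Codon 8: ACG Thr / ACA Thr — synonymous.
Synonymous differences: 3.

3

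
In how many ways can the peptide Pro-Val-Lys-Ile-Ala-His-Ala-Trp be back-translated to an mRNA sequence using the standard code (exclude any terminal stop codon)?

Pro: 4 codons.
Val: 4 codons.
Lys: 2 codons.
Ile: 3 codons.
Ala: 4 codons.
His: 2 codons.
Ala: 4 codons.
Trp: 1 codon.
4 × 4 × 2 × 3 × 4 × 2 × 4 × 1 = 3072.

3072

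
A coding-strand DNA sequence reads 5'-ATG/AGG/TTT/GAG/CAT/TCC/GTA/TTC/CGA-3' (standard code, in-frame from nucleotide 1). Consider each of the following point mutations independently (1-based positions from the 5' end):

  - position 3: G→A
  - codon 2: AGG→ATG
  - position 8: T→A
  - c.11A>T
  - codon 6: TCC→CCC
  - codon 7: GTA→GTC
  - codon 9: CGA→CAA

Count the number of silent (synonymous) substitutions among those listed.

Codon 1: ATG (Met) → ATA (Ile) — missense.
Codon 2: AGG (Arg) → ATG (Met) — missense.
Codon 3: TTT (Phe) → TAT (Tyr) — missense.
Codon 4: GAG (Glu) → GTG (Val) — missense.
Codon 6: TCC (Ser) → CCC (Pro) — missense.
Codon 7: GTA (Val) → GTC (Val) — synonymous.
Codon 9: CGA (Arg) → CAA (Gln) — missense.
Synonymous: 1 of 7.

1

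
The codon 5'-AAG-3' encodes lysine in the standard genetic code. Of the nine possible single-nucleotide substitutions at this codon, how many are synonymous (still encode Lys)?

Position 1: none → 0 synonymous.
Position 2: none → 0 synonymous.
Position 3: AAA → 1 synonymous.
Total: 0 + 0 + 1 = 1.

1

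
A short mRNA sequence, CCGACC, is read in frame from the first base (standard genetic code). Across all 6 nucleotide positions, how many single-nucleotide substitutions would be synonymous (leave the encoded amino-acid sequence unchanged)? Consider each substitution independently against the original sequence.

6

Codon 1 (CCG, Pro): 3 synonymous substitutions.
Codon 2 (ACC, Thr): 3 synonymous substitutions.
Total: 3 + 3 = 6.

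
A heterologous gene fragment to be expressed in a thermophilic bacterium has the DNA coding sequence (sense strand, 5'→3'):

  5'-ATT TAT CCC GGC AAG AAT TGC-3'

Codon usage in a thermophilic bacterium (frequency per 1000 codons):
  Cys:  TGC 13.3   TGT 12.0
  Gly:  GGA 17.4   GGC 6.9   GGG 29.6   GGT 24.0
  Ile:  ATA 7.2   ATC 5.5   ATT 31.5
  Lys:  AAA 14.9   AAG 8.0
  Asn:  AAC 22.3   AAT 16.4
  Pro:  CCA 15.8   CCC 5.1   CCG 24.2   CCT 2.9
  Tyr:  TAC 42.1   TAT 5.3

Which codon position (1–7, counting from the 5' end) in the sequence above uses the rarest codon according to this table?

3

Codon 1 ATT (Ile): 31.5 per 1000.
Codon 2 TAT (Tyr): 5.3 per 1000.
Codon 3 CCC (Pro): 5.1 per 1000.
Codon 4 GGC (Gly): 6.9 per 1000.
Codon 5 AAG (Lys): 8.0 per 1000.
Codon 6 AAT (Asn): 16.4 per 1000.
Codon 7 TGC (Cys): 13.3 per 1000.
Lowest frequency is 5.1 at codon 3.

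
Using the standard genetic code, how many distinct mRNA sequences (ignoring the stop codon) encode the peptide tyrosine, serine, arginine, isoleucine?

216

Tyr: 2 codons.
Ser: 6 codons.
Arg: 6 codons.
Ile: 3 codons.
2 × 6 × 6 × 3 = 216.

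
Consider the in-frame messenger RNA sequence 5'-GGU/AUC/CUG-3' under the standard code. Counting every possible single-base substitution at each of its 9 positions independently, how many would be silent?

Codon 1 (GGU, Gly): 3 synonymous substitutions.
Codon 2 (AUC, Ile): 2 synonymous substitutions.
Codon 3 (CUG, Leu): 4 synonymous substitutions.
Total: 3 + 2 + 4 = 9.

9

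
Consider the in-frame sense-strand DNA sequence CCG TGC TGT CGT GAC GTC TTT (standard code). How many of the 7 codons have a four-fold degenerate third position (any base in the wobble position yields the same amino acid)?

Codon 1 CCG (Pro): third position 4-fold.
Codon 2 TGC (Cys): third position 2-fold.
Codon 3 TGT (Cys): third position 2-fold.
Codon 4 CGT (Arg): third position 4-fold.
Codon 5 GAC (Asp): third position 2-fold.
Codon 6 GTC (Val): third position 4-fold.
Codon 7 TTT (Phe): third position 2-fold.
Four-fold degenerate third positions: 3.

3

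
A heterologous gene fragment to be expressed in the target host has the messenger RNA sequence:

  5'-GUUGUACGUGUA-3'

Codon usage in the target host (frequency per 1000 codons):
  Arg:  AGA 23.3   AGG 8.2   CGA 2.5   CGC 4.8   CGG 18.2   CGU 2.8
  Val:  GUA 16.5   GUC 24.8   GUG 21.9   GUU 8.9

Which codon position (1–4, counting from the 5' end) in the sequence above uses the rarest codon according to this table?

3

Codon 1 GUU (Val): 8.9 per 1000.
Codon 2 GUA (Val): 16.5 per 1000.
Codon 3 CGU (Arg): 2.8 per 1000.
Codon 4 GUA (Val): 16.5 per 1000.
Lowest frequency is 2.8 at codon 3.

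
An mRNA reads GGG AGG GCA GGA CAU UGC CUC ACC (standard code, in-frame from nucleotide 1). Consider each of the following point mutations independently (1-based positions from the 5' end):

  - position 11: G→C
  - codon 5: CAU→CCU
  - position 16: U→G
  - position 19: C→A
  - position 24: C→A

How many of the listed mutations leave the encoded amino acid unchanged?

Codon 4: GGA (Gly) → GCA (Ala) — missense.
Codon 5: CAU (His) → CCU (Pro) — missense.
Codon 6: UGC (Cys) → GGC (Gly) — missense.
Codon 7: CUC (Leu) → AUC (Ile) — missense.
Codon 8: ACC (Thr) → ACA (Thr) — synonymous.
Synonymous: 1 of 5.

1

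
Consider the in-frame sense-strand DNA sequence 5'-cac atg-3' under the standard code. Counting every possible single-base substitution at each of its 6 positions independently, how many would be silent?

1

Codon 1 (CAC, His): 1 synonymous substitution.
Codon 2 (ATG, Met): 0 synonymous substitutions.
Total: 1 + 0 = 1.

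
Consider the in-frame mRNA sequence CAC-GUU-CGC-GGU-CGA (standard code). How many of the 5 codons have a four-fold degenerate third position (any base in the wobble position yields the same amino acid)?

4

Codon 1 CAC (His): third position 2-fold.
Codon 2 GUU (Val): third position 4-fold.
Codon 3 CGC (Arg): third position 4-fold.
Codon 4 GGU (Gly): third position 4-fold.
Codon 5 CGA (Arg): third position 4-fold.
Four-fold degenerate third positions: 4.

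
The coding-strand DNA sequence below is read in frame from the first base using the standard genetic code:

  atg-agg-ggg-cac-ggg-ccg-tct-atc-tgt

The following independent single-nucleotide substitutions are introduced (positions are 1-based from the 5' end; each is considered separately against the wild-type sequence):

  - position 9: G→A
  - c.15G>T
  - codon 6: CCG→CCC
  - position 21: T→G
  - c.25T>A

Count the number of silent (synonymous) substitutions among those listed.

Codon 3: GGG (Gly) → GGA (Gly) — synonymous.
Codon 5: GGG (Gly) → GGT (Gly) — synonymous.
Codon 6: CCG (Pro) → CCC (Pro) — synonymous.
Codon 7: TCT (Ser) → TCG (Ser) — synonymous.
Codon 9: TGT (Cys) → AGT (Ser) — missense.
Synonymous: 4 of 5.

4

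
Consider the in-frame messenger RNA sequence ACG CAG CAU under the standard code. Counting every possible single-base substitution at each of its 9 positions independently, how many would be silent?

Codon 1 (ACG, Thr): 3 synonymous substitutions.
Codon 2 (CAG, Gln): 1 synonymous substitution.
Codon 3 (CAU, His): 1 synonymous substitution.
Total: 3 + 1 + 1 = 5.

5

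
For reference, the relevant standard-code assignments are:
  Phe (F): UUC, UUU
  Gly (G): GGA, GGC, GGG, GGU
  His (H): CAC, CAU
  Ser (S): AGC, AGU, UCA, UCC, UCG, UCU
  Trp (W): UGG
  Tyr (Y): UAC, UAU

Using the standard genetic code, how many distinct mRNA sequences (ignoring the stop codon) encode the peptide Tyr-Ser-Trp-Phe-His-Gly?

192

Tyr: 2 codons.
Ser: 6 codons.
Trp: 1 codon.
Phe: 2 codons.
His: 2 codons.
Gly: 4 codons.
2 × 6 × 1 × 2 × 2 × 4 = 192.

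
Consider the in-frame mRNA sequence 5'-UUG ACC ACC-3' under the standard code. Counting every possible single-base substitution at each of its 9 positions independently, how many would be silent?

Codon 1 (UUG, Leu): 2 synonymous substitutions.
Codon 2 (ACC, Thr): 3 synonymous substitutions.
Codon 3 (ACC, Thr): 3 synonymous substitutions.
Total: 2 + 3 + 3 = 8.

8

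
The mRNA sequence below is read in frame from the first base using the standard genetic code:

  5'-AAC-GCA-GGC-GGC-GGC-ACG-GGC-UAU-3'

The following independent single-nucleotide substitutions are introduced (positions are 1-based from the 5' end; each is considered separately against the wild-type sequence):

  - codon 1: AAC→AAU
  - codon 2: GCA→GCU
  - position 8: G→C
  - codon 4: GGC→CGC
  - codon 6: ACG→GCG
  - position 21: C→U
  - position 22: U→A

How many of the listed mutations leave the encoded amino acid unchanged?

3

Codon 1: AAC (Asn) → AAU (Asn) — synonymous.
Codon 2: GCA (Ala) → GCU (Ala) — synonymous.
Codon 3: GGC (Gly) → GCC (Ala) — missense.
Codon 4: GGC (Gly) → CGC (Arg) — missense.
Codon 6: ACG (Thr) → GCG (Ala) — missense.
Codon 7: GGC (Gly) → GGU (Gly) — synonymous.
Codon 8: UAU (Tyr) → AAU (Asn) — missense.
Synonymous: 3 of 7.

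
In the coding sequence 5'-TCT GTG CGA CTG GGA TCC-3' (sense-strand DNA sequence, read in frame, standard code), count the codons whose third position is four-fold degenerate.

6

Codon 1 TCT (Ser): third position 4-fold.
Codon 2 GTG (Val): third position 4-fold.
Codon 3 CGA (Arg): third position 4-fold.
Codon 4 CTG (Leu): third position 4-fold.
Codon 5 GGA (Gly): third position 4-fold.
Codon 6 TCC (Ser): third position 4-fold.
Four-fold degenerate third positions: 6.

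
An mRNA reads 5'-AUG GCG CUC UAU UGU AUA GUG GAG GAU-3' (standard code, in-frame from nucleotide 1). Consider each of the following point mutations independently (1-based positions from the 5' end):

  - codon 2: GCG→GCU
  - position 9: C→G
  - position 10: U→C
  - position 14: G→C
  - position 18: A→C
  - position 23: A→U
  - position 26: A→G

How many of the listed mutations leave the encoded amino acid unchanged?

Codon 2: GCG (Ala) → GCU (Ala) — synonymous.
Codon 3: CUC (Leu) → CUG (Leu) — synonymous.
Codon 4: UAU (Tyr) → CAU (His) — missense.
Codon 5: UGU (Cys) → UCU (Ser) — missense.
Codon 6: AUA (Ile) → AUC (Ile) — synonymous.
Codon 8: GAG (Glu) → GUG (Val) — missense.
Codon 9: GAU (Asp) → GGU (Gly) — missense.
Synonymous: 3 of 7.

3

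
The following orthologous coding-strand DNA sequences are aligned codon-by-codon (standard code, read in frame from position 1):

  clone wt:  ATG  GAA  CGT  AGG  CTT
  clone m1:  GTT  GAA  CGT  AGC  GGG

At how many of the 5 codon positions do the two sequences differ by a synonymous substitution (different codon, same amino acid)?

0

Codon 1: ATG Met / GTT Val — nonsynonymous.
Codon 2: GAA Glu / GAA Glu — identical.
Codon 3: CGT Arg / CGT Arg — identical.
Codon 4: AGG Arg / AGC Ser — nonsynonymous.
Codon 5: CTT Leu / GGG Gly — nonsynonymous.
Synonymous differences: 0.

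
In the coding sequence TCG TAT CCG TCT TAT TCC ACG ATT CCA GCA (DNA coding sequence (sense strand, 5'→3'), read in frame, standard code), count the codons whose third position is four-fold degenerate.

Codon 1 TCG (Ser): third position 4-fold.
Codon 2 TAT (Tyr): third position 2-fold.
Codon 3 CCG (Pro): third position 4-fold.
Codon 4 TCT (Ser): third position 4-fold.
Codon 5 TAT (Tyr): third position 2-fold.
Codon 6 TCC (Ser): third position 4-fold.
Codon 7 ACG (Thr): third position 4-fold.
Codon 8 ATT (Ile): third position 3-fold.
Codon 9 CCA (Pro): third position 4-fold.
Codon 10 GCA (Ala): third position 4-fold.
Four-fold degenerate third positions: 7.

7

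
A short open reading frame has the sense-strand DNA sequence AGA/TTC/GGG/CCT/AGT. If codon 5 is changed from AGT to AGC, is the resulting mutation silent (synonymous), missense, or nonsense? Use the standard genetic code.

Position 15 falls in codon 5: AGT → Ser.
After the substitution the codon is AGC → Ser.
Both encode Ser, so the change is synonymous.

silent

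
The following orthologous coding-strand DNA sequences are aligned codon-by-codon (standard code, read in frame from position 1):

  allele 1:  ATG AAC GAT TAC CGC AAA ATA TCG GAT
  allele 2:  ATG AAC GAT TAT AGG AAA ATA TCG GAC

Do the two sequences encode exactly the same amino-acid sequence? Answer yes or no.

Codon 1: ATG Met / ATG Met — identical.
Codon 2: AAC Asn / AAC Asn — identical.
Codon 3: GAT Asp / GAT Asp — identical.
Codon 4: TAC Tyr / TAT Tyr — synonymous.
Codon 5: CGC Arg / AGG Arg — synonymous.
Codon 6: AAA Lys / AAA Lys — identical.
Codon 7: ATA Ile / ATA Ile — identical.
Codon 8: TCG Ser / TCG Ser — identical.
Codon 9: GAT Asp / GAC Asp — synonymous.
Nonsynonymous differences: 0 → same protein.

yes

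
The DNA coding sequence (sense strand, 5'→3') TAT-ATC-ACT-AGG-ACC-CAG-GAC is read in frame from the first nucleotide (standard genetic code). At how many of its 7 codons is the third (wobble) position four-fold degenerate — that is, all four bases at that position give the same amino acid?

2

Codon 1 TAT (Tyr): third position 2-fold.
Codon 2 ATC (Ile): third position 3-fold.
Codon 3 ACT (Thr): third position 4-fold.
Codon 4 AGG (Arg): third position 2-fold.
Codon 5 ACC (Thr): third position 4-fold.
Codon 6 CAG (Gln): third position 2-fold.
Codon 7 GAC (Asp): third position 2-fold.
Four-fold degenerate third positions: 2.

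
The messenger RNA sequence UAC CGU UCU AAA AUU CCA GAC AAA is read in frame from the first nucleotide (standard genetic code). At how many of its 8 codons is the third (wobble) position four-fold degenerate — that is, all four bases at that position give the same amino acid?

3

Codon 1 UAC (Tyr): third position 2-fold.
Codon 2 CGU (Arg): third position 4-fold.
Codon 3 UCU (Ser): third position 4-fold.
Codon 4 AAA (Lys): third position 2-fold.
Codon 5 AUU (Ile): third position 3-fold.
Codon 6 CCA (Pro): third position 4-fold.
Codon 7 GAC (Asp): third position 2-fold.
Codon 8 AAA (Lys): third position 2-fold.
Four-fold degenerate third positions: 3.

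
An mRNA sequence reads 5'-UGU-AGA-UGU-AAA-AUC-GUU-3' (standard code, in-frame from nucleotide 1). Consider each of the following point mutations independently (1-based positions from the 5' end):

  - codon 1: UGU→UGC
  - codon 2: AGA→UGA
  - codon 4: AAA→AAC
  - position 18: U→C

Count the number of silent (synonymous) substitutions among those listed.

Codon 1: UGU (Cys) → UGC (Cys) — synonymous.
Codon 2: AGA (Arg) → UGA (Stop) — nonsense.
Codon 4: AAA (Lys) → AAC (Asn) — missense.
Codon 6: GUU (Val) → GUC (Val) — synonymous.
Synonymous: 2 of 4.

2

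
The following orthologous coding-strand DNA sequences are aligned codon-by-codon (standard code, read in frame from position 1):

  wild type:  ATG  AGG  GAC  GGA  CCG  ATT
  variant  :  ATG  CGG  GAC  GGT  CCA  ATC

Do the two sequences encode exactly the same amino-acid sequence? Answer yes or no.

yes

Codon 1: ATG Met / ATG Met — identical.
Codon 2: AGG Arg / CGG Arg — synonymous.
Codon 3: GAC Asp / GAC Asp — identical.
Codon 4: GGA Gly / GGT Gly — synonymous.
Codon 5: CCG Pro / CCA Pro — synonymous.
Codon 6: ATT Ile / ATC Ile — synonymous.
Nonsynonymous differences: 0 → same protein.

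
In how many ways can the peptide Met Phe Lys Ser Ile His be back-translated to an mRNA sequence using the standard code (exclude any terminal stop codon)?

Met: 1 codon.
Phe: 2 codons.
Lys: 2 codons.
Ser: 6 codons.
Ile: 3 codons.
His: 2 codons.
1 × 2 × 2 × 6 × 3 × 2 = 144.

144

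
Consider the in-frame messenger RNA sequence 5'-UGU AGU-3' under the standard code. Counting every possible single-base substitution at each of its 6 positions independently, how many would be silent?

2

Codon 1 (UGU, Cys): 1 synonymous substitution.
Codon 2 (AGU, Ser): 1 synonymous substitution.
Total: 1 + 1 = 2.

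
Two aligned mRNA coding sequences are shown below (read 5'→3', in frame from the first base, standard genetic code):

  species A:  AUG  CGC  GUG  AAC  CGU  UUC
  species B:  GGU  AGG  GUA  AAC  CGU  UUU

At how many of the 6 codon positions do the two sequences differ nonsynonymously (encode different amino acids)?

1

Codon 1: AUG Met / GGU Gly — nonsynonymous.
Codon 2: CGC Arg / AGG Arg — synonymous.
Codon 3: GUG Val / GUA Val — synonymous.
Codon 4: AAC Asn / AAC Asn — identical.
Codon 5: CGU Arg / CGU Arg — identical.
Codon 6: UUC Phe / UUU Phe — synonymous.
Nonsynonymous differences: 1.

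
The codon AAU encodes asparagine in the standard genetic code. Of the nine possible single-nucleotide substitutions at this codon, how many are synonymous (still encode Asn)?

1

Position 1: none → 0 synonymous.
Position 2: none → 0 synonymous.
Position 3: AAC → 1 synonymous.
Total: 0 + 0 + 1 = 1.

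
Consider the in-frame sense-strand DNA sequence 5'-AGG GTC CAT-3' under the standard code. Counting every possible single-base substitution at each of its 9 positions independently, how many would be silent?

6

Codon 1 (AGG, Arg): 2 synonymous substitutions.
Codon 2 (GTC, Val): 3 synonymous substitutions.
Codon 3 (CAT, His): 1 synonymous substitution.
Total: 2 + 3 + 1 = 6.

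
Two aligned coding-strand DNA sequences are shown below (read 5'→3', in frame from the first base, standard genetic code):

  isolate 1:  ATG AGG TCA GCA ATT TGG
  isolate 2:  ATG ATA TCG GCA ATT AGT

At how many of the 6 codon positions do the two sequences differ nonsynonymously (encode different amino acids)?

Codon 1: ATG Met / ATG Met — identical.
Codon 2: AGG Arg / ATA Ile — nonsynonymous.
Codon 3: TCA Ser / TCG Ser — synonymous.
Codon 4: GCA Ala / GCA Ala — identical.
Codon 5: ATT Ile / ATT Ile — identical.
Codon 6: TGG Trp / AGT Ser — nonsynonymous.
Nonsynonymous differences: 2.

2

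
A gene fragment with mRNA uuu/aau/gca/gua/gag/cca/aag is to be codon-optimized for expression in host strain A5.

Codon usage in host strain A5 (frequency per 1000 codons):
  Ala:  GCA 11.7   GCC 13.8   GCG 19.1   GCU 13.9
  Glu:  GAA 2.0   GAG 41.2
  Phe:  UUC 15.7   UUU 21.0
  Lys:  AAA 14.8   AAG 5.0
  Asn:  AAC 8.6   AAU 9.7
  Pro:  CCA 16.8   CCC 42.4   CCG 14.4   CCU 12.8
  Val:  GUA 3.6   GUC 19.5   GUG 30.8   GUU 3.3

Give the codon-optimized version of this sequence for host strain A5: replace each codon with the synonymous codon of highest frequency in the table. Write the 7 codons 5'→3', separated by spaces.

Codon 1 (Phe): best is UUU at 21.0.
Codon 2 (Asn): best is AAU at 9.7.
Codon 3 (Ala): best is GCG at 19.1.
Codon 4 (Val): best is GUG at 30.8.
Codon 5 (Glu): best is GAG at 41.2.
Codon 6 (Pro): best is CCC at 42.4.
Codon 7 (Lys): best is AAA at 14.8.

UUU AAU GCG GUG GAG CCC AAA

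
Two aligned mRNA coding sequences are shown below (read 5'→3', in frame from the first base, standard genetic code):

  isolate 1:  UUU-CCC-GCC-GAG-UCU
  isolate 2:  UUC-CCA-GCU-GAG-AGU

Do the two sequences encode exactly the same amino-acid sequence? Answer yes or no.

Codon 1: UUU Phe / UUC Phe — synonymous.
Codon 2: CCC Pro / CCA Pro — synonymous.
Codon 3: GCC Ala / GCU Ala — synonymous.
Codon 4: GAG Glu / GAG Glu — identical.
Codon 5: UCU Ser / AGU Ser — synonymous.
Nonsynonymous differences: 0 → same protein.

yes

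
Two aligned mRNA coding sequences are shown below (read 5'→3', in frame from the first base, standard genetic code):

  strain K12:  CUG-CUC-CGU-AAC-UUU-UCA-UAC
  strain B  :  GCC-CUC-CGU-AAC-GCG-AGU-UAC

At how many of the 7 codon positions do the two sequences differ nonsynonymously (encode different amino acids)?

Codon 1: CUG Leu / GCC Ala — nonsynonymous.
Codon 2: CUC Leu / CUC Leu — identical.
Codon 3: CGU Arg / CGU Arg — identical.
Codon 4: AAC Asn / AAC Asn — identical.
Codon 5: UUU Phe / GCG Ala — nonsynonymous.
Codon 6: UCA Ser / AGU Ser — synonymous.
Codon 7: UAC Tyr / UAC Tyr — identical.
Nonsynonymous differences: 2.

2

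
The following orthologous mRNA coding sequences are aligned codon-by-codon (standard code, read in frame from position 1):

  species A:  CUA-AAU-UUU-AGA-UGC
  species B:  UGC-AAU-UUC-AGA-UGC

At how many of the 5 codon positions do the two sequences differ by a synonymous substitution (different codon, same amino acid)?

1

Codon 1: CUA Leu / UGC Cys — nonsynonymous.
Codon 2: AAU Asn / AAU Asn — identical.
Codon 3: UUU Phe / UUC Phe — synonymous.
Codon 4: AGA Arg / AGA Arg — identical.
Codon 5: UGC Cys / UGC Cys — identical.
Synonymous differences: 1.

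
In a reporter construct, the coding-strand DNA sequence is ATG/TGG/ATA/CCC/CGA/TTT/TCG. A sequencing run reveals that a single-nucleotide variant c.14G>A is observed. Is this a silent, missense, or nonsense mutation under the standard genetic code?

missense

Position 14 falls in codon 5: CGA → Arg.
After the substitution the codon is CAA → Gln.
Arg ≠ Gln, so this is a missense mutation.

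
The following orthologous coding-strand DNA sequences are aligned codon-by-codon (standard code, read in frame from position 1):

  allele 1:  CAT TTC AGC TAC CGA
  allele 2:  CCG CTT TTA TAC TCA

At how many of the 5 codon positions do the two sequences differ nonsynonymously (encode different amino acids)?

Codon 1: CAT His / CCG Pro — nonsynonymous.
Codon 2: TTC Phe / CTT Leu — nonsynonymous.
Codon 3: AGC Ser / TTA Leu — nonsynonymous.
Codon 4: TAC Tyr / TAC Tyr — identical.
Codon 5: CGA Arg / TCA Ser — nonsynonymous.
Nonsynonymous differences: 4.

4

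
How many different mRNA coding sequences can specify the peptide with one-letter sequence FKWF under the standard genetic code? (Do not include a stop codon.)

Phe: 2 codons.
Lys: 2 codons.
Trp: 1 codon.
Phe: 2 codons.
2 × 2 × 1 × 2 = 8.

8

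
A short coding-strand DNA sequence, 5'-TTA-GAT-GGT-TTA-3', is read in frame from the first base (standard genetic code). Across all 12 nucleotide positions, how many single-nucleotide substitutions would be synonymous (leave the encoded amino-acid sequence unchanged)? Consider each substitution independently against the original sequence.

8

Codon 1 (TTA, Leu): 2 synonymous substitutions.
Codon 2 (GAT, Asp): 1 synonymous substitution.
Codon 3 (GGT, Gly): 3 synonymous substitutions.
Codon 4 (TTA, Leu): 2 synonymous substitutions.
Total: 2 + 1 + 3 + 2 = 8.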